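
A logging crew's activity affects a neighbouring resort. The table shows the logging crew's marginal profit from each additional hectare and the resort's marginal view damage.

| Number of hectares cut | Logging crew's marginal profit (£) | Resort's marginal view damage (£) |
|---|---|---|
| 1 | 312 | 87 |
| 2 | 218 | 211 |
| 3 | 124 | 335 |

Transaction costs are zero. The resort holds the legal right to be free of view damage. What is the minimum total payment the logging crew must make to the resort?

£298

Efficient level: marginal profit ≥ marginal view damage through level 2, so k* = 2.
With the resort holding the right, the logging crew must at least compensate total damage at k*: 87 + 211 = 298.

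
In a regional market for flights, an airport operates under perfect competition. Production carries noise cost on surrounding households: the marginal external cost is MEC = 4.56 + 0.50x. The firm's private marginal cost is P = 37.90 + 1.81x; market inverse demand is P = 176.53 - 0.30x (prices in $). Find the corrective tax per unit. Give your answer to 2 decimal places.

tax = $30.24 per unit

Social marginal cost = private MC + MEC = 42.46 + 2.31x.
Set SMC = demand: 42.46 + 2.31x = 176.53 - 0.30x → x* = 51.3678.
The Pigouvian tax equals MEC at x*: 4.56 + 0.50×51.3678 = 30.2439.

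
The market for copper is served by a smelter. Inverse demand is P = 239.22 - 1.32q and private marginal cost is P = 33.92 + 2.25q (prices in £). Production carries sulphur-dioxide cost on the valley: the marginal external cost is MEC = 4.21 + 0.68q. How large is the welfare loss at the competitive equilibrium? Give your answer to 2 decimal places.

Market equilibrium (private): 33.92 + 2.25q = 239.22 - 1.32q → q_m = 57.5070.
Social marginal cost = private MC + MEC = 38.13 + 2.93q.
Set SMC = demand: 38.13 + 2.93q = 239.22 - 1.32q → q* = 47.3153.
Between q* and q_m the wedge SMC − demand runs linearly from 0 to MEC(q_m), so the loss is a triangle.
DWL = ½ × 10.1917 × 43.3148 = 220.7257.

DWL = £220.73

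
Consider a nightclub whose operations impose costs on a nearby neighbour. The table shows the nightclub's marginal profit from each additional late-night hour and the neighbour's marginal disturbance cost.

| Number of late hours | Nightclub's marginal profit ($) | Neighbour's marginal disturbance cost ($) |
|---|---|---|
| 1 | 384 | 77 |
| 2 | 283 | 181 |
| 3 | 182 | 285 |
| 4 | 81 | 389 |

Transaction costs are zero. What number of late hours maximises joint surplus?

2

Bargaining reaches the level where marginal profit last exceeds marginal disturbance cost.
That holds through level 2 (283 ≥ 181) but not at 3 (182 < 285).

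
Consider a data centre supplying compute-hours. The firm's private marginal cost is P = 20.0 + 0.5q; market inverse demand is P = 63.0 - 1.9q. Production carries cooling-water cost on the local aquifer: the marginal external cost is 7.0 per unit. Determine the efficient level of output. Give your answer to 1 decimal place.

Social marginal cost = private MC + MEC = 27.0 + 0.5q.
Set SMC = demand: 27.0 + 0.5q = 63.0 - 1.9q → q* = 15.0000.

q* = 15.0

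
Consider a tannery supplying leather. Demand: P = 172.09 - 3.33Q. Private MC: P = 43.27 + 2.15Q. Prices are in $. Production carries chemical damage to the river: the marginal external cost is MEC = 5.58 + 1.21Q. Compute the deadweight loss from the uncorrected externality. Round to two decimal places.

DWL = $86.52

Market equilibrium (private): 43.27 + 2.15Q = 172.09 - 3.33Q → Q_m = 23.5073.
Social marginal cost = private MC + MEC = 48.85 + 3.36Q.
Set SMC = demand: 48.85 + 3.36Q = 172.09 - 3.33Q → Q* = 18.4215.
Between Q* and Q_m the wedge SMC − demand runs linearly from 0 to MEC(Q_m), so the loss is a triangle.
DWL = ½ × 5.0858 × 34.0238 = 86.5191.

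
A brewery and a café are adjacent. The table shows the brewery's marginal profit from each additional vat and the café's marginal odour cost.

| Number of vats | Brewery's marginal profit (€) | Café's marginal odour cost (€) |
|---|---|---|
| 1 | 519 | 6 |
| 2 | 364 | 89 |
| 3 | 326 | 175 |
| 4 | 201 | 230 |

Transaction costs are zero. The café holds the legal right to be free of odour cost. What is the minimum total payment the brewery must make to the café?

€270

Efficient level: marginal profit ≥ marginal odour cost through level 3, so k* = 3.
With the café holding the right, the brewery must at least compensate total damage at k*: 6 + 89 + 175 = 270.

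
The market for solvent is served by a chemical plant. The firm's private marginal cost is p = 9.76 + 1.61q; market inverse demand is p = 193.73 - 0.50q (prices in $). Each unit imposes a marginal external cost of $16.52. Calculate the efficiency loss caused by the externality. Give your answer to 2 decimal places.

DWL = $64.67

Market equilibrium (private): 9.76 + 1.61q = 193.73 - 0.50q → q_m = 87.1896.
Social marginal cost = private MC + MEC = 26.28 + 1.61q.
Set SMC = demand: 26.28 + 1.61q = 193.73 - 0.50q → q* = 79.3602.
The loss is the area between SMC and demand from q* to q_m; with linear curves that's a triangle of height MEC(q_m).
DWL = ½ × 7.8294 × 16.5200 = 64.6708.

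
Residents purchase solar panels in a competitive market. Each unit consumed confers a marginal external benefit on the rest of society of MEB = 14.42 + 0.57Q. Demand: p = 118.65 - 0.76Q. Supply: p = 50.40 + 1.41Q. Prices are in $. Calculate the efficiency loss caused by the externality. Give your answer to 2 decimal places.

Market equilibrium (private): 50.40 + 1.41Q = 118.65 - 0.76Q → Q_m = 31.4516.
Social marginal benefit = demand + MEB = 133.07 - 0.19Q.
Set SMB = MC: 133.07 - 0.19Q = 50.40 + 1.41Q → Q* = 51.6688.
The loss is the area between SMB and MC from Q* to Q_m; with linear curves that's a triangle of height MEB(Q_m).
DWL = ½ × 20.2172 × 32.3474 = 326.9869.

DWL = $326.99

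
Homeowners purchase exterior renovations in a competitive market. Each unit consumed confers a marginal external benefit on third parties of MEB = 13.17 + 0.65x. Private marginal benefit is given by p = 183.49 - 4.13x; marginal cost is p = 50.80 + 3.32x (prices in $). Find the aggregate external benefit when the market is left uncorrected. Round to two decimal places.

$337.66

Market equilibrium (private): 50.80 + 3.32x = 183.49 - 4.13x → x_m = 17.8107.
Total external benefit = ∫₀^{x_m} (13.17 + 0.65x) dx = 13.17×17.8107 + ½×0.65×17.8107² = 337.6638.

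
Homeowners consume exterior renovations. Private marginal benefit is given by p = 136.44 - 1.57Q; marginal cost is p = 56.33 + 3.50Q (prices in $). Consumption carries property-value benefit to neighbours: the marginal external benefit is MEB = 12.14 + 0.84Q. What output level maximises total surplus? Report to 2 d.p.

Social marginal benefit = demand + MEB = 148.58 - 0.73Q.
Set SMB = MC: 148.58 - 0.73Q = 56.33 + 3.50Q → Q* = 21.8085.

Q* = 21.81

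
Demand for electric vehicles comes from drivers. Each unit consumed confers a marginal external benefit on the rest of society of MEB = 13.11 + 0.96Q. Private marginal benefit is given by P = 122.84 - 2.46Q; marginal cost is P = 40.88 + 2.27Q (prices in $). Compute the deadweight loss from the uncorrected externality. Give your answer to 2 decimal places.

DWL = $117.34

Market equilibrium (private): 40.88 + 2.27Q = 122.84 - 2.46Q → Q_m = 17.3277.
Social marginal benefit = demand + MEB = 135.95 - 1.50Q.
Set SMB = MC: 135.95 - 1.50Q = 40.88 + 2.27Q → Q* = 25.2175.
The welfare-loss triangle has base |Q_m − Q*| and height MEB(Q_m) (the vertical gap between SMB and MC is zero at Q* and MEB at Q_m).
DWL = ½ × 7.8898 × 29.7446 = 117.3395.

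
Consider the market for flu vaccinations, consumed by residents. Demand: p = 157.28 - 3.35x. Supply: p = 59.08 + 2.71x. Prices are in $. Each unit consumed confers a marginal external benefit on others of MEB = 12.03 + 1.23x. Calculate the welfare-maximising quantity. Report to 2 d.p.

Social marginal benefit = demand + MEB = 169.31 - 2.12x.
Set SMB = MC: 169.31 - 2.12x = 59.08 + 2.71x → x* = 22.8219.

x* = 22.82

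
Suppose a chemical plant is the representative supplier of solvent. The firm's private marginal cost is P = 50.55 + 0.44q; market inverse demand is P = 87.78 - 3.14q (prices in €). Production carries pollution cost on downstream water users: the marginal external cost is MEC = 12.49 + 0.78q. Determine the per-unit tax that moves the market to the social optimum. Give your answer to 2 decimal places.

tax = €16.92 per unit

Social marginal cost = private MC + MEC = 63.04 + 1.22q.
Set SMC = demand: 63.04 + 1.22q = 87.78 - 3.14q → q* = 5.6743.
The Pigouvian tax equals MEC at q*: 12.49 + 0.78×5.6743 = 16.9160.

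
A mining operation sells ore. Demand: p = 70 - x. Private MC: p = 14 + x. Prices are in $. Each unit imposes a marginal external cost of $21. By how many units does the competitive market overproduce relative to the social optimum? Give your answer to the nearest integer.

Market equilibrium (private): 14 + x = 70 - x → x_m = 28.0000.
Social marginal cost = private MC + MEC = 35 + x.
Set SMC = demand: 35 + x = 70 - x → x* = 17.5000.
Gap = |28.0000 − 17.5000| = 10.5000.

11 units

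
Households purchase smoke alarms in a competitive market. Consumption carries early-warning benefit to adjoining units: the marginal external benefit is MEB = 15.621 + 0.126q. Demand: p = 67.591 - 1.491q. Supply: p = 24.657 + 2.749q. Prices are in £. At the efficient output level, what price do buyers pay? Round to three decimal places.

Social marginal benefit = demand + MEB = 83.212 - 1.365q.
Set SMB = MC: 83.212 - 1.365q = 24.657 + 2.749q → q* = 14.2331.
Consumer price on the demand curve at q*: 67.591 − 1.491×14.2331 = 46.3694.

P = £46.369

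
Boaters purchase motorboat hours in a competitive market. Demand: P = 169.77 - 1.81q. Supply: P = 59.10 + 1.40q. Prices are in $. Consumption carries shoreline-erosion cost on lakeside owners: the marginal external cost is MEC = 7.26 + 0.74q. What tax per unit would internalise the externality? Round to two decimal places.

Social marginal benefit = demand − MEC = 162.51 - 2.55q.
Set SMB = MC: 162.51 - 2.55q = 59.10 + 1.40q → q* = 26.1797.
The Pigouvian tax equals MEC at q*: 7.26 + 0.74×26.1797 = 26.6330.

tax = $26.63 per unit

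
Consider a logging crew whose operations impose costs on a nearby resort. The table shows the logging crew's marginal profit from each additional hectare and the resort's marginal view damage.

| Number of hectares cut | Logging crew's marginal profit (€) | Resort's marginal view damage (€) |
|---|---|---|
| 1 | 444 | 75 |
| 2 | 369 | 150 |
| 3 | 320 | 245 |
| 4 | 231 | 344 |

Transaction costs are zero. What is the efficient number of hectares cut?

3

Bargaining reaches the level where marginal profit last exceeds marginal view damage.
That holds through level 3 (320 ≥ 245) but not at 4 (231 < 344).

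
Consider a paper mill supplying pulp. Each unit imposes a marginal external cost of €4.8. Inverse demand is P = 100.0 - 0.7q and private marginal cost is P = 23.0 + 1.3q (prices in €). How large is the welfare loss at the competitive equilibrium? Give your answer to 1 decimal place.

DWL = €5.8

Market equilibrium (private): 23.0 + 1.3q = 100.0 - 0.7q → q_m = 38.5000.
Social marginal cost = private MC + MEC = 27.8 + 1.3q.
Set SMC = demand: 27.8 + 1.3q = 100.0 - 0.7q → q* = 36.1000.
The loss is the area between SMC and demand from q* to q_m; with linear curves that's a triangle of height MEC(q_m).
DWL = ½ × 2.4000 × 4.8000 = 5.7600.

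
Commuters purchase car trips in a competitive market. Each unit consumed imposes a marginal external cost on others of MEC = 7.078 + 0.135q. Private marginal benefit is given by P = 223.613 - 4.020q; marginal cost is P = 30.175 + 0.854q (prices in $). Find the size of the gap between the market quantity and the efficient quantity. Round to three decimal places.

2.483 units

Market equilibrium (private): 30.175 + 0.854q = 223.613 - 4.020q → q_m = 39.6877.
Social marginal benefit = demand − MEC = 216.535 - 4.155q.
Set SMB = MC: 216.535 - 4.155q = 30.175 + 0.854q → q* = 37.2050.
Gap = |39.6877 − 37.2050| = 2.4827.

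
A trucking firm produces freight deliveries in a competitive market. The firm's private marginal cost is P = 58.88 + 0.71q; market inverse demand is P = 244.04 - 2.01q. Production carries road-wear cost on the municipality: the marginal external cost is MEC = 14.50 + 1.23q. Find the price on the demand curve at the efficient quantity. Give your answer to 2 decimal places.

Social marginal cost = private MC + MEC = 73.38 + 1.94q.
Set SMC = demand: 73.38 + 1.94q = 244.04 - 2.01q → q* = 43.2051.
Consumer price on the demand curve at q*: 244.04 − 2.01×43.2051 = 157.1977.

P = 157.20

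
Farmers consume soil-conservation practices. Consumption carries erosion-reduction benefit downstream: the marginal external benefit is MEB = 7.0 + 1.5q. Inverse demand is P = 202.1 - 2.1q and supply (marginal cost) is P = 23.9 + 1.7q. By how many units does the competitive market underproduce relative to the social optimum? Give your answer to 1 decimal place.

33.6 units

Market equilibrium (private): 23.9 + 1.7q = 202.1 - 2.1q → q_m = 46.8947.
Social marginal benefit = demand + MEB = 209.1 - 0.6q.
Set SMB = MC: 209.1 - 0.6q = 23.9 + 1.7q → q* = 80.5217.
Gap = |46.8947 − 80.5217| = 33.6270.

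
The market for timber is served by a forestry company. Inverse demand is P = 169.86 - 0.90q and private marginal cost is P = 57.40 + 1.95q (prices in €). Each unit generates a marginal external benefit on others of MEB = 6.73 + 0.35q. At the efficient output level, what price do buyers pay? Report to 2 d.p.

P = €126.95

Social marginal cost = private MC − MEB = 50.67 + 1.60q.
Set SMC = demand: 50.67 + 1.60q = 169.86 - 0.90q → q* = 47.6760.
Consumer price on the demand curve at q*: 169.86 − 0.90×47.6760 = 126.9516.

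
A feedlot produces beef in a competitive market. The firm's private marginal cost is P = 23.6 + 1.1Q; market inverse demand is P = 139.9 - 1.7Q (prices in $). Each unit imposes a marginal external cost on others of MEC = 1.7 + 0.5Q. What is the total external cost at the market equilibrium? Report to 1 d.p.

$501.9

Market equilibrium (private): 23.6 + 1.1Q = 139.9 - 1.7Q → Q_m = 41.5357.
Total external cost = ∫₀^{Q_m} (1.7 + 0.5Q) dQ = 1.7×41.5357 + ½×0.5×41.5357² = 501.9143.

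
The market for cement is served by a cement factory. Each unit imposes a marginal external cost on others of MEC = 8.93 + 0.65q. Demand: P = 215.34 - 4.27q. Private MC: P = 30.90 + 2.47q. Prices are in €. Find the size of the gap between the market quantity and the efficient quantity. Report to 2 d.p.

3.62 units

Market equilibrium (private): 30.90 + 2.47q = 215.34 - 4.27q → q_m = 27.3650.
Social marginal cost = private MC + MEC = 39.83 + 3.12q.
Set SMC = demand: 39.83 + 3.12q = 215.34 - 4.27q → q* = 23.7497.
Gap = |27.3650 − 23.7497| = 3.6153.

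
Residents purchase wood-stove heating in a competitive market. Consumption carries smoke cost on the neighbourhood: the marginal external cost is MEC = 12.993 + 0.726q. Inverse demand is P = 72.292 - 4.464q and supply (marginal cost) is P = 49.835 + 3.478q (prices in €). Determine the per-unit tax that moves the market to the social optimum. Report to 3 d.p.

tax = €13.786 per unit

Social marginal benefit = demand − MEC = 59.299 - 5.190q.
Set SMB = MC: 59.299 - 5.190q = 49.835 + 3.478q → q* = 1.0918.
The Pigouvian tax equals MEC at q*: 12.993 + 0.726×1.0918 = 13.7856.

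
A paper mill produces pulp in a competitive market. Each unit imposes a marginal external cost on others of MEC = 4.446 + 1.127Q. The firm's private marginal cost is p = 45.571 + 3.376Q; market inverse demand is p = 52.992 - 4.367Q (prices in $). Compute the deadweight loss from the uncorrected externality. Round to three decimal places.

DWL = $1.721

Market equilibrium (private): 45.571 + 3.376Q = 52.992 - 4.367Q → Q_m = 0.9584.
Social marginal cost = private MC + MEC = 50.017 + 4.503Q.
Set SMC = demand: 50.017 + 4.503Q = 52.992 - 4.367Q → Q* = 0.3354.
Between Q* and Q_m the wedge SMC − demand runs linearly from 0 to MEC(Q_m), so the loss is a triangle.
DWL = ½ × 0.6230 × 5.5261 = 1.7214.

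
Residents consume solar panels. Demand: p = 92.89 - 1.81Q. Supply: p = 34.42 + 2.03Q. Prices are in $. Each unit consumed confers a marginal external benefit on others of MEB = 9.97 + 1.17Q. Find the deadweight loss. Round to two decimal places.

DWL = $144.57

Market equilibrium (private): 34.42 + 2.03Q = 92.89 - 1.81Q → Q_m = 15.2266.
Social marginal benefit = demand + MEB = 102.86 - 0.64Q.
Set SMB = MC: 102.86 - 0.64Q = 34.42 + 2.03Q → Q* = 25.6330.
The welfare-loss triangle has base |Q_m − Q*| and height MEB(Q_m) (the vertical gap between SMB and MC is zero at Q* and MEB at Q_m).
DWL = ½ × 10.4064 × 27.7851 = 144.5714.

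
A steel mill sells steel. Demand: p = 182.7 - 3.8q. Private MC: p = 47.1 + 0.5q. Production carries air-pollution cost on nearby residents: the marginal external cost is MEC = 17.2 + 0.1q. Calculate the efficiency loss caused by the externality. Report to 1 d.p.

DWL = 47.1

Market equilibrium (private): 47.1 + 0.5q = 182.7 - 3.8q → q_m = 31.5349.
Social marginal cost = private MC + MEC = 64.3 + 0.6q.
Set SMC = demand: 64.3 + 0.6q = 182.7 - 3.8q → q* = 26.9091.
Between q* and q_m the wedge SMC − demand runs linearly from 0 to MEC(q_m), so the loss is a triangle.
DWL = ½ × 4.6258 × 20.3535 = 47.0756.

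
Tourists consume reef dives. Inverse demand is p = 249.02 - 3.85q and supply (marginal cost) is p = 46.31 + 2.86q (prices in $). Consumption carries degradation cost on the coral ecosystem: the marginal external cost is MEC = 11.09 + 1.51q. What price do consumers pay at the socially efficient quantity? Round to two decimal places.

Social marginal benefit = demand − MEC = 237.93 - 5.36q.
Set SMB = MC: 237.93 - 5.36q = 46.31 + 2.86q → q* = 23.3114.
Consumer price on the demand curve at q*: 249.02 − 3.85×23.3114 = 159.2711.

P = $159.27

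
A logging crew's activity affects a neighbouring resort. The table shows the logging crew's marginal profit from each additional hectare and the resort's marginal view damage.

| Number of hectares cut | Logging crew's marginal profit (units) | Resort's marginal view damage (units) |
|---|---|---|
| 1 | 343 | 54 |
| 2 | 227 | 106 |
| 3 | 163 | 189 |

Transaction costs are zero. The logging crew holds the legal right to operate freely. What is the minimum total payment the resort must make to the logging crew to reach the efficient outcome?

Left alone the logging crew would choose level 3 (marginal profit stays positive).
Efficient level: k* = 2 (marginal profit ≥ marginal view damage through 2).
The resort must at least cover the logging crew's forgone profit from cutting 3→2: 163 = 163.

163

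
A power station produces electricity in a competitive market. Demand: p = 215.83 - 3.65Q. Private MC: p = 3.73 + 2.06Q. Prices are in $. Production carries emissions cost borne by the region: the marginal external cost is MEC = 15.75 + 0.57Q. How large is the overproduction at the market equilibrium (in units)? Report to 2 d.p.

Market equilibrium (private): 3.73 + 2.06Q = 215.83 - 3.65Q → Q_m = 37.1454.
Social marginal cost = private MC + MEC = 19.48 + 2.63Q.
Set SMC = demand: 19.48 + 2.63Q = 215.83 - 3.65Q → Q* = 31.2659.
Gap = |37.1454 − 31.2659| = 5.8795.

5.88 units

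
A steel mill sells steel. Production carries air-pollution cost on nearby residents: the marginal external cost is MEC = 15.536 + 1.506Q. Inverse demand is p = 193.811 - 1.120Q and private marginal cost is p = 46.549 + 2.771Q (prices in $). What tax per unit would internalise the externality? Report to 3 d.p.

Social marginal cost = private MC + MEC = 62.085 + 4.277Q.
Set SMC = demand: 62.085 + 4.277Q = 193.811 - 1.120Q → Q* = 24.4073.
The Pigouvian tax equals MEC at Q*: 15.536 + 1.506×24.4073 = 52.2934.

tax = $52.293 per unit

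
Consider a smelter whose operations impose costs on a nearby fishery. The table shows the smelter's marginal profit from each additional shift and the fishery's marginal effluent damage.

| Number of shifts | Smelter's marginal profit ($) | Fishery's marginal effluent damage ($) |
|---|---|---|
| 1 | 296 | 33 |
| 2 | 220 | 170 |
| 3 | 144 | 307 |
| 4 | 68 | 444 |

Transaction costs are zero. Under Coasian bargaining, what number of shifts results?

2

Bargaining reaches the level where marginal profit last exceeds marginal effluent damage.
That holds through level 2 (220 ≥ 170) but not at 3 (144 < 307).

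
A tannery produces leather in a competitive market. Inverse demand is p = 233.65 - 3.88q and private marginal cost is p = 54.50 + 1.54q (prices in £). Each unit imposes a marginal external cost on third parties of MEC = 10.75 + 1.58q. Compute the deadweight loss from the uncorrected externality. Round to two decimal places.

DWL = £283.27

Market equilibrium (private): 54.50 + 1.54q = 233.65 - 3.88q → q_m = 33.0535.
Social marginal cost = private MC + MEC = 65.25 + 3.12q.
Set SMC = demand: 65.25 + 3.12q = 233.65 - 3.88q → q* = 24.0571.
The loss is the area between SMC and demand from q* to q_m; with linear curves that's a triangle of height MEC(q_m).
DWL = ½ × 8.9964 × 62.9745 = 283.2719.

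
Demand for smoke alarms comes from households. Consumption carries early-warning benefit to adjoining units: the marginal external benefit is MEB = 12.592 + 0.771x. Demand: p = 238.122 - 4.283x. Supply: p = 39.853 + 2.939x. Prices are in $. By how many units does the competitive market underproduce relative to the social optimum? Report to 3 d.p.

5.233 units

Market equilibrium (private): 39.853 + 2.939x = 238.122 - 4.283x → x_m = 27.4535.
Social marginal benefit = demand + MEB = 250.714 - 3.512x.
Set SMB = MC: 250.714 - 3.512x = 39.853 + 2.939x → x* = 32.6866.
Gap = |27.4535 − 32.6866| = 5.2331.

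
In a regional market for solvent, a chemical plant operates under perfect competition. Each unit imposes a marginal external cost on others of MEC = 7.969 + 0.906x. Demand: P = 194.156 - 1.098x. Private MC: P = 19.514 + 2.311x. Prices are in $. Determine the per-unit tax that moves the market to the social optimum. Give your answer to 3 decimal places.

Social marginal cost = private MC + MEC = 27.483 + 3.217x.
Set SMC = demand: 27.483 + 3.217x = 194.156 - 1.098x → x* = 38.6264.
The Pigouvian tax equals MEC at x*: 7.969 + 0.906×38.6264 = 42.9645.

tax = $42.965 per unit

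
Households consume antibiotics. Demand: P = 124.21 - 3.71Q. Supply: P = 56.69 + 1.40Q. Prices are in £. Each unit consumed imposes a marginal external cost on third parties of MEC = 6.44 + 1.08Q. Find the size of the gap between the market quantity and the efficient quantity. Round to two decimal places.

Market equilibrium (private): 56.69 + 1.40Q = 124.21 - 3.71Q → Q_m = 13.2133.
Social marginal benefit = demand − MEC = 117.77 - 4.79Q.
Set SMB = MC: 117.77 - 4.79Q = 56.69 + 1.40Q → Q* = 9.8675.
Gap = |13.2133 − 9.8675| = 3.3458.

3.35 units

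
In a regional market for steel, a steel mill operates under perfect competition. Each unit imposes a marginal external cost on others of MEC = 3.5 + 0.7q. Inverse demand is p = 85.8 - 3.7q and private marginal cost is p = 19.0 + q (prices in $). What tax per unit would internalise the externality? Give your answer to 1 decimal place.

tax = $11.7 per unit

Social marginal cost = private MC + MEC = 22.5 + 1.7q.
Set SMC = demand: 22.5 + 1.7q = 85.8 - 3.7q → q* = 11.7222.
The Pigouvian tax equals MEC at q*: 3.5 + 0.7×11.7222 = 11.7055.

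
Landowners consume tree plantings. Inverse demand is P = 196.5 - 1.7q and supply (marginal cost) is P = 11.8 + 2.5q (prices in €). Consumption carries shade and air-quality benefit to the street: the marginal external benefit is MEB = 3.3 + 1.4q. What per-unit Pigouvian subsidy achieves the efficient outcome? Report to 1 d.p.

subsidy = €97.3 per unit

Social marginal benefit = demand + MEB = 199.8 - 0.3q.
Set SMB = MC: 199.8 - 0.3q = 11.8 + 2.5q → q* = 67.1429.
The Pigouvian subsidy equals MEB at q*: 3.3 + 1.4×67.1429 = 97.3001.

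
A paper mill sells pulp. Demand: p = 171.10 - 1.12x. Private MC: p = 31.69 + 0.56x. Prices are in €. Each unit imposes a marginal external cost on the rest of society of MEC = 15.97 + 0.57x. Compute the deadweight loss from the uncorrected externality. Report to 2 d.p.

Market equilibrium (private): 31.69 + 0.56x = 171.10 - 1.12x → x_m = 82.9821.
Social marginal cost = private MC + MEC = 47.66 + 1.13x.
Set SMC = demand: 47.66 + 1.13x = 171.10 - 1.12x → x* = 54.8622.
Between x* and x_m the wedge SMC − demand runs linearly from 0 to MEC(x_m), so the loss is a triangle.
DWL = ½ × 28.1199 × 63.2698 = 889.5702.

DWL = €889.57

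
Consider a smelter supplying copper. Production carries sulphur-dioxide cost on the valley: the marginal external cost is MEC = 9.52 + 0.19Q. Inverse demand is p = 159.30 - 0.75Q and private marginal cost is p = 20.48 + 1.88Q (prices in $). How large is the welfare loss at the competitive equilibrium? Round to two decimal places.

Market equilibrium (private): 20.48 + 1.88Q = 159.30 - 0.75Q → Q_m = 52.7833.
Social marginal cost = private MC + MEC = 30.00 + 2.07Q.
Set SMC = demand: 30.00 + 2.07Q = 159.30 - 0.75Q → Q* = 45.8511.
The welfare-loss triangle has base |Q_m − Q*| and height MEC(Q_m) (the vertical gap between SMC and demand is zero at Q* and MEC at Q_m).
DWL = ½ × 6.9322 × 19.5488 = 67.7581.

DWL = $67.76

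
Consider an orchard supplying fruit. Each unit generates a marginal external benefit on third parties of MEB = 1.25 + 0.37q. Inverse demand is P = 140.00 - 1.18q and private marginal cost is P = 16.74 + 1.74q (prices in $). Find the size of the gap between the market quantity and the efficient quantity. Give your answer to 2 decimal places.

Market equilibrium (private): 16.74 + 1.74q = 140.00 - 1.18q → q_m = 42.2123.
Social marginal cost = private MC − MEB = 15.49 + 1.37q.
Set SMC = demand: 15.49 + 1.37q = 140.00 - 1.18q → q* = 48.8275.
Gap = |42.2123 − 48.8275| = 6.6152.

6.62 units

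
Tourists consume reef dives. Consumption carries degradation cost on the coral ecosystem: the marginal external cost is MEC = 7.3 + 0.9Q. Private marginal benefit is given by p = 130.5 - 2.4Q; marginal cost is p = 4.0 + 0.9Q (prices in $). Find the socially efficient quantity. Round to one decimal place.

Q* = 28.4

Social marginal benefit = demand − MEC = 123.2 - 3.3Q.
Set SMB = MC: 123.2 - 3.3Q = 4.0 + 0.9Q → Q* = 28.3810.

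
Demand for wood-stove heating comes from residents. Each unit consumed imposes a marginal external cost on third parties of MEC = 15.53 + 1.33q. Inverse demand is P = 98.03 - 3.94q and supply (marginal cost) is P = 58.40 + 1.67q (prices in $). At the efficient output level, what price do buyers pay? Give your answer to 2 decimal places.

P = $84.35

Social marginal benefit = demand − MEC = 82.50 - 5.27q.
Set SMB = MC: 82.50 - 5.27q = 58.40 + 1.67q → q* = 3.4726.
Consumer price on the demand curve at q*: 98.03 − 3.94×3.4726 = 84.3480.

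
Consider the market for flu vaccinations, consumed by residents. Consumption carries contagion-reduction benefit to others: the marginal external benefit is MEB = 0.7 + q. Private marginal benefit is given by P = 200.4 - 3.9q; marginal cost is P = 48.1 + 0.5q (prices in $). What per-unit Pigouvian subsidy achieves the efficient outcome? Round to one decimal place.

subsidy = $45.7 per unit

Social marginal benefit = demand + MEB = 201.1 - 2.9q.
Set SMB = MC: 201.1 - 2.9q = 48.1 + 0.5q → q* = 45.0000.
The Pigouvian subsidy equals MEB at q*: 0.7 + 1.0×45.0000 = 45.7000.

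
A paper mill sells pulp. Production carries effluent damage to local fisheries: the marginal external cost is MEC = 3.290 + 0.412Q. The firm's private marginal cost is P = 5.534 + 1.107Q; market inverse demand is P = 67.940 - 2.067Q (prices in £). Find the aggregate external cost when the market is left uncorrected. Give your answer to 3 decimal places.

£144.322

Market equilibrium (private): 5.534 + 1.107Q = 67.940 - 2.067Q → Q_m = 19.6616.
Total external cost = ∫₀^{Q_m} (3.290 + 0.412Q) dQ = 3.290×19.6616 + ½×0.412×19.6616² = 144.3218.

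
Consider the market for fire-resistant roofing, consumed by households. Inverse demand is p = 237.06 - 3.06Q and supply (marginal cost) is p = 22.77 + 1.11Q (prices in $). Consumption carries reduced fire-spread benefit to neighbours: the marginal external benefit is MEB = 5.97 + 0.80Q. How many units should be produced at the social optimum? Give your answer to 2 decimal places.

Social marginal benefit = demand + MEB = 243.03 - 2.26Q.
Set SMB = MC: 243.03 - 2.26Q = 22.77 + 1.11Q → Q* = 65.3591.

Q* = 65.36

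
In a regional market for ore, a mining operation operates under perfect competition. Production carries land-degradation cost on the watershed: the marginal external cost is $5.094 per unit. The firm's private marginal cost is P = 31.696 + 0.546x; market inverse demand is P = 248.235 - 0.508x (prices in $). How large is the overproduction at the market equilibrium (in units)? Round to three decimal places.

Market equilibrium (private): 31.696 + 0.546x = 248.235 - 0.508x → x_m = 205.4450.
Social marginal cost = private MC + MEC = 36.790 + 0.546x.
Set SMC = demand: 36.790 + 0.546x = 248.235 - 0.508x → x* = 200.6120.
Gap = |205.4450 − 200.6120| = 4.8330.

4.833 units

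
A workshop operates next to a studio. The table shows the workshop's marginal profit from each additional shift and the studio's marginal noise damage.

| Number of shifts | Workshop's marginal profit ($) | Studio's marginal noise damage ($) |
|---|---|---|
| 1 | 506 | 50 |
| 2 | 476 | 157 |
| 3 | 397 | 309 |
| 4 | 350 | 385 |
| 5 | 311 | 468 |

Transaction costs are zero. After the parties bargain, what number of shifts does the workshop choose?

Bargaining reaches the level where marginal profit last exceeds marginal noise damage.
That holds through level 3 (397 ≥ 309) but not at 4 (350 < 385).

3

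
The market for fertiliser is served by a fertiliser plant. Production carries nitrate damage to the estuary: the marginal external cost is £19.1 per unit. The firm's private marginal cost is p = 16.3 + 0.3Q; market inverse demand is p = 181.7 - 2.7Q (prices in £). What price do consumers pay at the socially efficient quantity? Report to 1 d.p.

P = £50.0

Social marginal cost = private MC + MEC = 35.4 + 0.3Q.
Set SMC = demand: 35.4 + 0.3Q = 181.7 - 2.7Q → Q* = 48.7667.
Consumer price on the demand curve at Q*: 181.7 − 2.7×48.7667 = 50.0299.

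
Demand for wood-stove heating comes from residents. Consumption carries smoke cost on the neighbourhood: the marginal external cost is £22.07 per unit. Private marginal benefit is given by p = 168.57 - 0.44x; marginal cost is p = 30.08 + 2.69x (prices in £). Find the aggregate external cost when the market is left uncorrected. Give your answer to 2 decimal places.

Market equilibrium (private): 30.08 + 2.69x = 168.57 - 0.44x → x_m = 44.2460.
Total external cost = MEC × x_m = 22.07 × 44.2460 = 976.5092.

£976.51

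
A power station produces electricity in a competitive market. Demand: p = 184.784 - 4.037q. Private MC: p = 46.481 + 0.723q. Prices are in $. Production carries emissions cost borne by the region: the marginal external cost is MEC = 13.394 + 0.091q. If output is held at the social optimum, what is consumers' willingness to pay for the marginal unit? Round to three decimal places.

P = $80.835

Social marginal cost = private MC + MEC = 59.875 + 0.814q.
Set SMC = demand: 59.875 + 0.814q = 184.784 - 4.037q → q* = 25.7491.
Consumer price on the demand curve at q*: 184.784 − 4.037×25.7491 = 80.8349.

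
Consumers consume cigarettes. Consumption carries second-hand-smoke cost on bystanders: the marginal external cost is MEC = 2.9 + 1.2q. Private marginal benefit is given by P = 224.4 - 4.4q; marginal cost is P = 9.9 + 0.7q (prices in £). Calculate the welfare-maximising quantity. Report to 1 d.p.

Social marginal benefit = demand − MEC = 221.5 - 5.6q.
Set SMB = MC: 221.5 - 5.6q = 9.9 + 0.7q → q* = 33.5873.

q* = 33.6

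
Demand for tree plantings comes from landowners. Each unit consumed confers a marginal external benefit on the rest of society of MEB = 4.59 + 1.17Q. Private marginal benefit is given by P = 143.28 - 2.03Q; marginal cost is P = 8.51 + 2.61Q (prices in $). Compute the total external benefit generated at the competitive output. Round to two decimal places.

Market equilibrium (private): 8.51 + 2.61Q = 143.28 - 2.03Q → Q_m = 29.0453.
Total external benefit = ∫₀^{Q_m} (4.59 + 1.17Q) dQ = 4.59×29.0453 + ½×1.17×29.0453² = 626.8412.

$626.84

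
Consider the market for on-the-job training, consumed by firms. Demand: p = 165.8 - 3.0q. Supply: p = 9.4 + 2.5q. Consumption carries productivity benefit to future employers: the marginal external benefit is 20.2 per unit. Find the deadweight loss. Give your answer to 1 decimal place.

Market equilibrium (private): 9.4 + 2.5q = 165.8 - 3.0q → q_m = 28.4364.
Social marginal benefit = demand + MEB = 186.0 - 3.0q.
Set SMB = MC: 186.0 - 3.0q = 9.4 + 2.5q → q* = 32.1091.
The loss is the area between SMB and MC from q* to q_m; with linear curves that's a triangle of height MEB(q_m).
DWL = ½ × 3.6727 × 20.2000 = 37.0943.

DWL = 37.1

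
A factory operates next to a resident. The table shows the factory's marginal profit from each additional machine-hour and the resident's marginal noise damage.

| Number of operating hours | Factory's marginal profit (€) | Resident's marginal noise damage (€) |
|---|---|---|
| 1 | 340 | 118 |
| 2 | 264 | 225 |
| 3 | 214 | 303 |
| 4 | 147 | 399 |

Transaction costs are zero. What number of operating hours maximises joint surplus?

Bargaining reaches the level where marginal profit last exceeds marginal noise damage.
That holds through level 2 (264 ≥ 225) but not at 3 (214 < 303).

2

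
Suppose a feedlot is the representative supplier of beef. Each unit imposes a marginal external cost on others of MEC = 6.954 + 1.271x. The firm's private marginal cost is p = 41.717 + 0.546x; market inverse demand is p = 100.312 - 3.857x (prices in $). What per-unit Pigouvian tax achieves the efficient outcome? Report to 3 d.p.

Social marginal cost = private MC + MEC = 48.671 + 1.817x.
Set SMC = demand: 48.671 + 1.817x = 100.312 - 3.857x → x* = 9.1013.
The Pigouvian tax equals MEC at x*: 6.954 + 1.271×9.1013 = 18.5218.

tax = $18.522 per unit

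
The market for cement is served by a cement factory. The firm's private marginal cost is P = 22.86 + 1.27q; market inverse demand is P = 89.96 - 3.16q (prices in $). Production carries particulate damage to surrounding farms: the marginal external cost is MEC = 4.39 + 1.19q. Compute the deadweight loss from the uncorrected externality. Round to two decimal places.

Market equilibrium (private): 22.86 + 1.27q = 89.96 - 3.16q → q_m = 15.1467.
Social marginal cost = private MC + MEC = 27.25 + 2.46q.
Set SMC = demand: 27.25 + 2.46q = 89.96 - 3.16q → q* = 11.1584.
The loss is the area between SMC and demand from q* to q_m; with linear curves that's a triangle of height MEC(q_m).
DWL = ½ × 3.9883 × 22.4146 = 44.6981.

DWL = $44.70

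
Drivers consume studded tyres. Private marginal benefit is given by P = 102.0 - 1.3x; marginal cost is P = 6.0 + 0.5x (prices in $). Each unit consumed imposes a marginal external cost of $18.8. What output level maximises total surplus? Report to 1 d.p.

Social marginal benefit = demand − MEC = 83.2 - 1.3x.
Set SMB = MC: 83.2 - 1.3x = 6.0 + 0.5x → x* = 42.8889.

x* = 42.9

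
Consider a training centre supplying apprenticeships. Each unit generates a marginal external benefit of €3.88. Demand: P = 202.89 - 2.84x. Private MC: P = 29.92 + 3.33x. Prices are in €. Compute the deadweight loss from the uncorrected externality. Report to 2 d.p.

DWL = €1.22

Market equilibrium (private): 29.92 + 3.33x = 202.89 - 2.84x → x_m = 28.0340.
Social marginal cost = private MC − MEB = 26.04 + 3.33x.
Set SMC = demand: 26.04 + 3.33x = 202.89 - 2.84x → x* = 28.6629.
Height of the DWL triangle at x_m is demand(x_m) − SMC(x_m) = MEB(x_m) = 3.8800.
DWL = ½ × 0.6289 × 3.8800 = 1.2201.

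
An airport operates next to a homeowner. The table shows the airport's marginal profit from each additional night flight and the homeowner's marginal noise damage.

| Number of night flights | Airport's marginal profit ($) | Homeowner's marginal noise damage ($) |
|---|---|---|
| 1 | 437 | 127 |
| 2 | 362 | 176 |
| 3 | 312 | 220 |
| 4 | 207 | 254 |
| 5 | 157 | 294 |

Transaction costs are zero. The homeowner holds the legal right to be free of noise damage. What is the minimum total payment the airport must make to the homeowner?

$523

Efficient level: marginal profit ≥ marginal noise damage through level 3, so k* = 3.
With the homeowner holding the right, the airport must at least compensate total damage at k*: 127 + 176 + 220 = 523.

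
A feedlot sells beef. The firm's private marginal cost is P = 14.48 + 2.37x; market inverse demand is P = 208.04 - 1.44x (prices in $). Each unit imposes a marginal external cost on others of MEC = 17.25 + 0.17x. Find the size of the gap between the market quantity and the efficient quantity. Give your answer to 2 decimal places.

Market equilibrium (private): 14.48 + 2.37x = 208.04 - 1.44x → x_m = 50.8031.
Social marginal cost = private MC + MEC = 31.73 + 2.54x.
Set SMC = demand: 31.73 + 2.54x = 208.04 - 1.44x → x* = 44.2990.
Gap = |50.8031 − 44.2990| = 6.5041.

6.50 units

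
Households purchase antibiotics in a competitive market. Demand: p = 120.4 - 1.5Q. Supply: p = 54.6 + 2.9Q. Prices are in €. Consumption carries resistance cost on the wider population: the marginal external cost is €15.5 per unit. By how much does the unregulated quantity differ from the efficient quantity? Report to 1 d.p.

Market equilibrium (private): 54.6 + 2.9Q = 120.4 - 1.5Q → Q_m = 14.9545.
Social marginal benefit = demand − MEC = 104.9 - 1.5Q.
Set SMB = MC: 104.9 - 1.5Q = 54.6 + 2.9Q → Q* = 11.4318.
Gap = |14.9545 − 11.4318| = 3.5227.

3.5 units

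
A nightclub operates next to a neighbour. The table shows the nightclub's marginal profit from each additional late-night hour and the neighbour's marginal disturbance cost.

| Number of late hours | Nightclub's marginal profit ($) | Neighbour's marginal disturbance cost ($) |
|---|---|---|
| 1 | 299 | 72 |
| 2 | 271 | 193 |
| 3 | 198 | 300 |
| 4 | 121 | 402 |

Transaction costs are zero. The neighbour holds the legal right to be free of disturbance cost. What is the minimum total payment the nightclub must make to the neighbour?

Efficient level: marginal profit ≥ marginal disturbance cost through level 2, so k* = 2.
With the neighbour holding the right, the nightclub must at least compensate total damage at k*: 72 + 193 = 265.

$265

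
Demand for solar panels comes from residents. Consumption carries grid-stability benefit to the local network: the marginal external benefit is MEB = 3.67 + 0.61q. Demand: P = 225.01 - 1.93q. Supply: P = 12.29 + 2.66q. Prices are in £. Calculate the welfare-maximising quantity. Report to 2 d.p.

Social marginal benefit = demand + MEB = 228.68 - 1.32q.
Set SMB = MC: 228.68 - 1.32q = 12.29 + 2.66q → q* = 54.3693.

q* = 54.37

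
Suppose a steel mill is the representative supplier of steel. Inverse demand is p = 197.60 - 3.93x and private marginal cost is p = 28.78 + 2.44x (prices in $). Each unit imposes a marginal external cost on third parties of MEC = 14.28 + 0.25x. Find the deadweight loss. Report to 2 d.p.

Market equilibrium (private): 28.78 + 2.44x = 197.60 - 3.93x → x_m = 26.5024.
Social marginal cost = private MC + MEC = 43.06 + 2.69x.
Set SMC = demand: 43.06 + 2.69x = 197.60 - 3.93x → x* = 23.3444.
The welfare-loss triangle has base |x_m − x*| and height MEC(x_m) (the vertical gap between SMC and demand is zero at x* and MEC at x_m).
DWL = ½ × 3.1580 × 20.9056 = 33.0099.

DWL = $33.01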